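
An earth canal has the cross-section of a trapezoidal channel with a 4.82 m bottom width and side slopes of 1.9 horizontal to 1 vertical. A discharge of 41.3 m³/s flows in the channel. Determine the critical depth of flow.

At critical depth, Q² T / (g A³) = 1, i.e. A³/T = Q²/g = 41.3²/9.81 = 173.9.
At y = 1.28 m: A³/T = 82.59 — too small.
At y = 1.58 m: A³/T = 174.4 — close enough.

y_c = 1.58 m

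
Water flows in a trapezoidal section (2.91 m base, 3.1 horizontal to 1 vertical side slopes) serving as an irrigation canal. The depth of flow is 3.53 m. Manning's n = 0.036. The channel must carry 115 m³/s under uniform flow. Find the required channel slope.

With bottom width b = 2.91 m and side slope z = 3.1: A = (b + zy)y = (2.91 + 3.1×3.53)×3.53 = 48.9 m²; P = b + 2y√(1+z²) = 2.91 + 2×3.53×3.257 = 25.91 m.
Hydraulic radius R = A/P = 48.9/25.91 = 1.888 m.
From Manning's equation, S = [nQ / (1 A R^(2/3))]² = [0.036 × 115 / (1 × 48.9 × 1.888^(2/3))]² = 0.00307.

S = 0.00307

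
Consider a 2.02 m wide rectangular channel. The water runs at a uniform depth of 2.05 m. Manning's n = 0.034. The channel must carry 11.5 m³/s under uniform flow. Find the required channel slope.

Flow area A = b·y = 2.02 × 2.05 = 4.141 m². Wetted perimeter P = b + 2y = 2.02 + 2×2.05 = 6.12 m.
Hydraulic radius R = A/P = 4.141/6.12 = 0.6766 m.
From Manning's equation, S = [nQ / (1 A R^(2/3))]² = [0.034 × 11.5 / (1 × 4.141 × 0.6766^(2/3))]² = 0.015.

S = 0.015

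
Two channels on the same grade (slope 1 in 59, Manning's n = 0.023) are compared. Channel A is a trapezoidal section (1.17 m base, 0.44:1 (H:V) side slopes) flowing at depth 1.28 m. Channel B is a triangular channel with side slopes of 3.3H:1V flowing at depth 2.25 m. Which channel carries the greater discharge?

Channel A: With bottom width b = 1.17 m and side slope z = 0.44: A = (b + zy)y = (1.17 + 0.44×1.28)×1.28 = 2.218 m²; P = b + 2y√(1+z²) = 1.17 + 2×1.28×1.093 = 3.967 m. Hydraulic radius R = A/P = 2.218/3.967 = 0.5593 m. Q_A = (1/0.023)·2.218·0.5593^(2/3)·√0.01695 = 8.524 m³/s.
Channel B: For a triangular section with side slope z = 3.3: A = zy² = 3.3×2.25² = 16.71 m²; P = 2y√(1+z²) = 2×2.25×3.448 = 15.52 m. Hydraulic radius R = A/P = 16.71/15.52 = 1.077 m. Q_B = (1/0.023)·16.71·1.077^(2/3)·√0.01695 = 99.34 m³/s.
Q_A = 8.524 m³/s vs Q_B = 99.34 m³/s, so channel B carries more.

channel B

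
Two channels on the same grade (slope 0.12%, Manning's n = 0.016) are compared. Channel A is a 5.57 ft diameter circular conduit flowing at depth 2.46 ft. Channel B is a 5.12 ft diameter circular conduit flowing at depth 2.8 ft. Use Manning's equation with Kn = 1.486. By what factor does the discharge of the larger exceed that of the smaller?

1.15

Channel A: For a circular section of diameter D = 5.57 ft at depth y = 2.46 ft, the central angle is θ = 2 arccos(1 − 2y/D) = 2.908 rad. Then A = (D²/8)(θ − sin θ) = 10.38 ft² and P = Dθ/2 = 8.098 ft. Hydraulic radius R = A/P = 10.38/8.098 = 1.281 ft. Q_A = (1.486/0.016)·10.38·1.281^(2/3)·√0.0012 = 39.39 ft³/s.
Channel B: For a circular section of diameter D = 5.12 ft at depth y = 2.8 ft, the central angle is θ = 2 arccos(1 − 2y/D) = 3.329 rad. Then A = (D²/8)(θ − sin θ) = 11.52 ft² and P = Dθ/2 = 8.523 ft. Hydraulic radius R = A/P = 11.52/8.523 = 1.352 ft. Q_B = (1.486/0.016)·11.52·1.352^(2/3)·√0.0012 = 45.32 ft³/s.
The larger discharge is 45.32 ft³/s and the smaller is 39.39 ft³/s; the ratio is 1.15.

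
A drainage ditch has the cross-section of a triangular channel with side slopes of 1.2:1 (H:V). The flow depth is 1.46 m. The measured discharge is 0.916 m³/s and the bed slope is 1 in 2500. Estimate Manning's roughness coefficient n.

n = 0.038

For a triangular section with side slope z = 1.2: A = zy² = 1.2×1.46² = 2.558 m²; P = 2y√(1+z²) = 2×1.46×1.562 = 4.561 m.
Hydraulic radius R = A/P = 2.558/4.561 = 0.5608 m.
Rearranging Manning's equation: n = (1/Q) A R^(2/3) S^(1/2) = (1/0.916) × 2.558 × 0.5608^(2/3) × √0.0004 = 0.038.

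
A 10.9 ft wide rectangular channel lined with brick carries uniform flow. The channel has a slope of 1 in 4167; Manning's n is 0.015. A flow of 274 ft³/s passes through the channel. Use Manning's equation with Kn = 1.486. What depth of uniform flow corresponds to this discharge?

y_n = 7.59 ft

Manning's equation rearranged: A R^(2/3) = nQ / (1.486·√S) = 0.015 × 274 / (1.486 × √0.00024) = 178.5.
Trying y = 6.42 ft: A R^(2/3) = 143.9 — short.
Trying y = 9 ft: A R^(2/3) = 221.6 — over.
Trying y = 7.59 ft: A R^(2/3) = 178.6 — close enough.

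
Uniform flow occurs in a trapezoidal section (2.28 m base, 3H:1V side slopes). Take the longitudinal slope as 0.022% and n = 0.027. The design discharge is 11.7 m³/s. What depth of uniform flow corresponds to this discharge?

y_n = 2.16 m

Manning's equation rearranged: A R^(2/3) = nQ / (1·√S) = 0.027 × 11.7 / (√0.00022) = 21.3.
Trying y = 1.62 m: A R^(2/3) = 10.97 — too small.
Trying y = 2.48 m: A R^(2/3) = 29.33 — too large.
Trying y = 2.16 m: A R^(2/3) = 21.21 — ≈ 21.3.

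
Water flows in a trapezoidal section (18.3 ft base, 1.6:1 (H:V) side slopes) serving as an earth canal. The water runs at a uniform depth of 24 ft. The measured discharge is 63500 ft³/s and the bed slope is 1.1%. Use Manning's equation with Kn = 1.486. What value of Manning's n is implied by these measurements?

n = 0.018

With bottom width b = 18.3 ft and side slope z = 1.6: A = (b + zy)y = (18.3 + 1.6×24)×24 = 1361 ft²; P = b + 2y√(1+z²) = 18.3 + 2×24×1.887 = 108.9 ft.
Hydraulic radius R = A/P = 1361/108.9 = 12.5 ft.
Rearranging Manning's equation: n = (1.486/Q) A R^(2/3) S^(1/2) = (1.486/63500) × 1361 × 12.5^(2/3) × √0.011 = 0.018.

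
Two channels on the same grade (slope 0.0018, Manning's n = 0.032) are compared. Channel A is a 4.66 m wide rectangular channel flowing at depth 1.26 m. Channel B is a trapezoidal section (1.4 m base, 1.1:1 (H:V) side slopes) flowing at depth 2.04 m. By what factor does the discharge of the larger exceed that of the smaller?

Channel A: Flow area A = b·y = 4.66 × 1.26 = 5.872 m². Wetted perimeter P = b + 2y = 4.66 + 2×1.26 = 7.18 m. Hydraulic radius R = A/P = 5.872/7.18 = 0.8178 m. Q_A = (1/0.032)·5.872·0.8178^(2/3)·√0.0018 = 6.808 m³/s.
Channel B: With bottom width b = 1.4 m and side slope z = 1.1: A = (b + zy)y = (1.4 + 1.1×2.04)×2.04 = 7.434 m²; P = b + 2y√(1+z²) = 1.4 + 2×2.04×1.487 = 7.465 m. Hydraulic radius R = A/P = 7.434/7.465 = 0.9958 m. Q_B = (1/0.032)·7.434·0.9958^(2/3)·√0.0018 = 9.828 m³/s.
The larger discharge is 9.828 m³/s and the smaller is 6.808 m³/s; the ratio is 1.44.

1.44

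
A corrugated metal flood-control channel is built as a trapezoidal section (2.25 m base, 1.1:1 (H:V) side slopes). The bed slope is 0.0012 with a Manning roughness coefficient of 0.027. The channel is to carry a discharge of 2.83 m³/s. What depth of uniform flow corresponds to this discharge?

y_n = 0.936 m

Manning's equation rearranged: A R^(2/3) = nQ / (1·√S) = 0.027 × 2.83 / (√0.0012) = 2.206.
Trying y = 1.19 m: A R^(2/3) = 3.439 — high.
Trying y = 0.936 m: A R^(2/3) = 2.208 — close enough.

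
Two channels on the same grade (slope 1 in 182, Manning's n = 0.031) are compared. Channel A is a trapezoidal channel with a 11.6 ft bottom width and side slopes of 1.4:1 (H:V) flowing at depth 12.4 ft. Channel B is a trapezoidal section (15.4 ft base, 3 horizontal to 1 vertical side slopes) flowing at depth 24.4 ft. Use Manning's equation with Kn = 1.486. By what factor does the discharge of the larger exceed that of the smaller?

Channel A: With bottom width b = 11.6 ft and side slope z = 1.4: A = (b + zy)y = (11.6 + 1.4×12.4)×12.4 = 359.1 ft²; P = b + 2y√(1+z²) = 11.6 + 2×12.4×1.72 = 54.27 ft. Hydraulic radius R = A/P = 359.1/54.27 = 6.617 ft. Q_A = (1.486/0.031)·359.1·6.617^(2/3)·√0.005495 = 4497 ft³/s.
Channel B: With bottom width b = 15.4 ft and side slope z = 3: A = (b + zy)y = (15.4 + 3×24.4)×24.4 = 2162 ft²; P = b + 2y√(1+z²) = 15.4 + 2×24.4×3.162 = 169.7 ft. Hydraulic radius R = A/P = 2162/169.7 = 12.74 ft. Q_B = (1.486/0.031)·2162·12.74^(2/3)·√0.005495 = 41900 ft³/s.
The larger discharge is 41900 ft³/s and the smaller is 4497 ft³/s; the ratio is 9.32.

9.32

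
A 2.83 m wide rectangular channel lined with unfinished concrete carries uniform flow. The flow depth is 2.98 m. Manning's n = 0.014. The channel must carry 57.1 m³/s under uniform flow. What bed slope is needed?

Flow area A = b·y = 2.83 × 2.98 = 8.433 m². Wetted perimeter P = b + 2y = 2.83 + 2×2.98 = 8.79 m.
Hydraulic radius R = A/P = 8.433/8.79 = 0.9594 m.
From Manning's equation, S = [nQ / (1 A R^(2/3))]² = [0.014 × 57.1 / (1 × 8.433 × 0.9594^(2/3))]² = 0.0095.

S = 0.0095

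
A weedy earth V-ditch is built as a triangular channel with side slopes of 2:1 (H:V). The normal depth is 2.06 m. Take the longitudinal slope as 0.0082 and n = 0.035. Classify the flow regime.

subcritical

For a triangular section with side slope z = 2: A = zy² = 2×2.06² = 8.487 m²; P = 2y√(1+z²) = 2×2.06×2.236 = 9.213 m.
Hydraulic radius R = A/P = 8.487/9.213 = 0.9213 m.
V = (1/n) R^(2/3) √S = (1/0.035) × 0.9213^(2/3) × √0.0082 = 2.45 m/s. Hydraulic depth D_h = A/T = 8.487/8.24 = 1.03 m.
Froude number Fr = V/√(g·D_h) = 2.45/√(9.81×1.03) = 0.771, which is less than 1, so the flow is subcritical.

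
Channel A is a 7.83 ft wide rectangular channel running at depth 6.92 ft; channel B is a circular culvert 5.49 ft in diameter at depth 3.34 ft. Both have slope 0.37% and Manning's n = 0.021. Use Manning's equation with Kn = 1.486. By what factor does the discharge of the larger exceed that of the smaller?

Channel A: Flow area A = b·y = 7.83 × 6.92 = 54.18 ft². Wetted perimeter P = b + 2y = 7.83 + 2×6.92 = 21.67 ft. Hydraulic radius R = A/P = 54.18/21.67 = 2.5 ft. Q_A = (1.486/0.021)·54.18·2.5^(2/3)·√0.0037 = 429.6 ft³/s.
Channel B: For a circular section of diameter D = 5.49 ft at depth y = 3.34 ft, the central angle is θ = 2 arccos(1 − 2y/D) = 3.579 rad. Then A = (D²/8)(θ − sin θ) = 15.08 ft² and P = Dθ/2 = 9.823 ft. Hydraulic radius R = A/P = 15.08/9.823 = 1.535 ft. Q_B = (1.486/0.021)·15.08·1.535^(2/3)·√0.0037 = 86.35 ft³/s.
The larger discharge is 429.6 ft³/s and the smaller is 86.35 ft³/s; the ratio is 4.98.

4.98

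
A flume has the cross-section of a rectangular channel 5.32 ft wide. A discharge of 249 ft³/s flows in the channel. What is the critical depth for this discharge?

For a rectangular channel, critical depth y_c = (q²/g)^(1/3) where q = Q/b = 249/5.32 = 46.8 ft²/s.
So y_c = (46.8²/32.2)^(1/3) = 4.08 ft.

y_c = 4.08 ft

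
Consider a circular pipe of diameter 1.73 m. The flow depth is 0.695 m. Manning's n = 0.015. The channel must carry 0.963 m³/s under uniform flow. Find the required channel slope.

For a circular section of diameter D = 1.73 m at depth y = 0.695 m, the central angle is θ = 2 arccos(1 − 2y/D) = 2.746 rad. Then A = (D²/8)(θ − sin θ) = 0.8831 m² and P = Dθ/2 = 2.375 m.
Hydraulic radius R = A/P = 0.8831/2.375 = 0.3718 m.
From Manning's equation, S = [nQ / (1 A R^(2/3))]² = [0.015 × 0.963 / (1 × 0.8831 × 0.3718^(2/3))]² = 0.001.

S = 0.001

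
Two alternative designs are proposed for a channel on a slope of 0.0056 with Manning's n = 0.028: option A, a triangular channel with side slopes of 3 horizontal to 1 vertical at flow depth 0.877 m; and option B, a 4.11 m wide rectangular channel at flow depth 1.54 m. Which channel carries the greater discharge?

Channel A: For a triangular section with side slope z = 3: A = zy² = 3×0.877² = 2.307 m²; P = 2y√(1+z²) = 2×0.877×3.162 = 5.547 m. Hydraulic radius R = A/P = 2.307/5.547 = 0.416 m. Q_A = (1/0.028)·2.307·0.416^(2/3)·√0.0056 = 3.437 m³/s.
Channel B: Flow area A = b·y = 4.11 × 1.54 = 6.329 m². Wetted perimeter P = b + 2y = 4.11 + 2×1.54 = 7.19 m. Hydraulic radius R = A/P = 6.329/7.19 = 0.8803 m. Q_B = (1/0.028)·6.329·0.8803^(2/3)·√0.0056 = 15.54 m³/s.
Q_A = 3.437 m³/s vs Q_B = 15.54 m³/s, so channel B carries more.

channel B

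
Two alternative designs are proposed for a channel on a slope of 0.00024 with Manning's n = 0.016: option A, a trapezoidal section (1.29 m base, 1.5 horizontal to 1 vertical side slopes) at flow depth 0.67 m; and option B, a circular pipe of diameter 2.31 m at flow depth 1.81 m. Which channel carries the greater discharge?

Channel A: With bottom width b = 1.29 m and side slope z = 1.5: A = (b + zy)y = (1.29 + 1.5×0.67)×0.67 = 1.538 m²; P = b + 2y√(1+z²) = 1.29 + 2×0.67×1.803 = 3.706 m. Hydraulic radius R = A/P = 1.538/3.706 = 0.4149 m. Q_A = (1/0.016)·1.538·0.4149^(2/3)·√0.00024 = 0.8283 m³/s.
Channel B: For a circular section of diameter D = 2.31 m at depth y = 1.81 m, the central angle is θ = 2 arccos(1 − 2y/D) = 4.348 rad. Then A = (D²/8)(θ − sin θ) = 3.523 m² and P = Dθ/2 = 5.021 m. Hydraulic radius R = A/P = 3.523/5.021 = 0.7016 m. Q_B = (1/0.016)·3.523·0.7016^(2/3)·√0.00024 = 2.693 m³/s.
Q_A = 0.8283 m³/s vs Q_B = 2.693 m³/s, so channel B carries more.

channel B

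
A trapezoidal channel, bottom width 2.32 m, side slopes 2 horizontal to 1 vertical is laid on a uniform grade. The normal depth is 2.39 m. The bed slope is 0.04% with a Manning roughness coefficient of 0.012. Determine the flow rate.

Q = 33.8 m³/s

With bottom width b = 2.32 m and side slope z = 2: A = (b + zy)y = (2.32 + 2×2.39)×2.39 = 16.97 m²; P = b + 2y√(1+z²) = 2.32 + 2×2.39×2.236 = 13.01 m.
Hydraulic radius R = A/P = 16.97/13.01 = 1.304 m.
Manning's equation: Q = (1/n) A R^(2/3) S^(1/2) = (1/0.012) × 16.97 × 1.304^(2/3) × 0.0004^(1/2) = 33.8 m³/s.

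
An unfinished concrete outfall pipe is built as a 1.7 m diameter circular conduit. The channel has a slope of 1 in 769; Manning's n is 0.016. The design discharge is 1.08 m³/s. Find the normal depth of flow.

y_n = 0.72 m

Manning's equation rearranged: A R^(2/3) = nQ / (1·√S) = 0.016 × 1.08 / (√0.0013) = 0.4792.
Try y = 0.575 m: A R^(2/3) = 0.3162 — too small.
Try y = 0.892 m: A R^(2/3) = 0.6957 — too large.
Try y = 0.72 m: A R^(2/3) = 0.4796 — close enough.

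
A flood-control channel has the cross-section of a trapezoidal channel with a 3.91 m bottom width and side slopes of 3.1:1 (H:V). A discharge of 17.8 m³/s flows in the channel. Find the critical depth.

At critical depth, Q² T / (g A³) = 1, i.e. A³/T = Q²/g = 17.8²/9.81 = 32.3.
At y = 0.673 m: A³/T = 8.131 — short.
At y = 1.17 m: A³/T = 61.42 — over.
At y = 0.986 m: A³/T = 32.34 — ≈ 32.3.

y_c = 0.986 m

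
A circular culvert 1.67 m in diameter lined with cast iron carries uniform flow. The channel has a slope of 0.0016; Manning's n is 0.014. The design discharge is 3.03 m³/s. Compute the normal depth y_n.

Manning's equation rearranged: A R^(2/3) = nQ / (1·√S) = 0.014 × 3.03 / (√0.0016) = 1.06.
Try y = 1.37 m: A R^(2/3) = 1.225 — too large.
Try y = 1.2 m: A R^(2/3) = 1.059 — matches.

y_n = 1.2 m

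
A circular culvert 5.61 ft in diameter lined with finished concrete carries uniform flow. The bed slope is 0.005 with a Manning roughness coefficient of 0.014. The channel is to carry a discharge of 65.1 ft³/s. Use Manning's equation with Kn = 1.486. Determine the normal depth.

Manning's equation rearranged: A R^(2/3) = nQ / (1.486·√S) = 0.014 × 65.1 / (1.486 × √0.005) = 8.674.
Try y = 1.5 ft: A R^(2/3) = 4.845 — too small.
Try y = 2.37 ft: A R^(2/3) = 11.53 — too large.
Try y = 2.03 ft: A R^(2/3) = 8.669 — ≈ 8.674.

y_n = 2.03 ft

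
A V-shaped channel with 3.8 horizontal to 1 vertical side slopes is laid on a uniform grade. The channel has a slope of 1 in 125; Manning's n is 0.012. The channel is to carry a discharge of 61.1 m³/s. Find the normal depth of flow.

y_n = 1.6 m

Manning's equation rearranged: A R^(2/3) = nQ / (1·√S) = 0.012 × 61.1 / (√0.008) = 8.197.
At y = 1.11 m: A R^(2/3) = 3.092 — short.
At y = 1.97 m: A R^(2/3) = 14.28 — over.
At y = 1.6 m: A R^(2/3) = 8.198 — ≈ 8.197.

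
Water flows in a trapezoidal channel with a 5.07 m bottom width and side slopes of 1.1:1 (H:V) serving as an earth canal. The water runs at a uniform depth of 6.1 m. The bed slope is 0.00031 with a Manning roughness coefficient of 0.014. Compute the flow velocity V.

With bottom width b = 5.07 m and side slope z = 1.1: A = (b + zy)y = (5.07 + 1.1×6.1)×6.1 = 71.86 m²; P = b + 2y√(1+z²) = 5.07 + 2×6.1×1.487 = 23.21 m.
Hydraulic radius R = A/P = 71.86/23.21 = 3.096 m.
From Manning's equation, V = (1/n) R^(2/3) S^(1/2) = (1/0.014) × 3.096^(2/3) × 0.00031^(1/2) = 2.67 m/s.

V = 2.67 m/s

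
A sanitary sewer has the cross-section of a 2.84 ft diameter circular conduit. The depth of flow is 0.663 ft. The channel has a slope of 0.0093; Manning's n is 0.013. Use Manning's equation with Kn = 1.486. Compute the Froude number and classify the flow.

For a circular section of diameter D = 2.84 ft at depth y = 0.663 ft, the central angle is θ = 2 arccos(1 − 2y/D) = 2.017 rad. Then A = (D²/8)(θ − sin θ) = 1.124 ft² and P = Dθ/2 = 2.864 ft.
Hydraulic radius R = A/P = 1.124/2.864 = 0.3925 ft.
V = (1.486/n) R^(2/3) √S = (1.486/0.013) × 0.3925^(2/3) × √0.0093 = 5.909 ft/s. Hydraulic depth D_h = A/T = 1.124/2.403 = 0.4679 ft.
Froude number Fr = V/√(g·D_h) = 5.909/√(32.2×0.4679) = 1.52, which is greater than 1, so the flow is supercritical.

supercritical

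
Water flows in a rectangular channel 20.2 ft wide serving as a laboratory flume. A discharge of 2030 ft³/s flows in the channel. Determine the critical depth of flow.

y_c = 6.79 ft

For a rectangular channel, critical depth y_c = (q²/g)^(1/3) where q = Q/b = 2030/20.2 = 100.5 ft²/s.
So y_c = (100.5²/32.2)^(1/3) = 6.79 ft.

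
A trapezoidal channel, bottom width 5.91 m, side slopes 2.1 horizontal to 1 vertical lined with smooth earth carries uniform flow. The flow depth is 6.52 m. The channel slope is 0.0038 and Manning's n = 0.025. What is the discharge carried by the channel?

Q = 730 m³/s

With bottom width b = 5.91 m and side slope z = 2.1: A = (b + zy)y = (5.91 + 2.1×6.52)×6.52 = 127.8 m²; P = b + 2y√(1+z²) = 5.91 + 2×6.52×2.326 = 36.24 m.
Hydraulic radius R = A/P = 127.8/36.24 = 3.527 m.
Manning's equation: Q = (1/n) A R^(2/3) S^(1/2) = (1/0.025) × 127.8 × 3.527^(2/3) × 0.0038^(1/2) = 730 m³/s.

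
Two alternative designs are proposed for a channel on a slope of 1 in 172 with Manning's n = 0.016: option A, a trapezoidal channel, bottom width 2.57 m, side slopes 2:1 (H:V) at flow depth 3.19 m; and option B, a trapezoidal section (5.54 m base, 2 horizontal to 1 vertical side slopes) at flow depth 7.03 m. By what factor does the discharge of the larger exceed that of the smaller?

8.16

Channel A: With bottom width b = 2.57 m and side slope z = 2: A = (b + zy)y = (2.57 + 2×3.19)×3.19 = 28.55 m²; P = b + 2y√(1+z²) = 2.57 + 2×3.19×2.236 = 16.84 m. Hydraulic radius R = A/P = 28.55/16.84 = 1.696 m. Q_A = (1/0.016)·28.55·1.696^(2/3)·√0.005814 = 193.5 m³/s.
Channel B: With bottom width b = 5.54 m and side slope z = 2: A = (b + zy)y = (5.54 + 2×7.03)×7.03 = 137.8 m²; P = b + 2y√(1+z²) = 5.54 + 2×7.03×2.236 = 36.98 m. Hydraulic radius R = A/P = 137.8/36.98 = 3.726 m. Q_B = (1/0.016)·137.8·3.726^(2/3)·√0.005814 = 1578 m³/s.
The larger discharge is 1578 m³/s and the smaller is 193.5 m³/s; the ratio is 8.16.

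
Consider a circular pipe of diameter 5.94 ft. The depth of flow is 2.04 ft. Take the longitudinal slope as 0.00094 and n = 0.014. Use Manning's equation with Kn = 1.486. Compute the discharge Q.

Q = 29.8 ft³/s

For a circular section of diameter D = 5.94 ft at depth y = 2.04 ft, the central angle is θ = 2 arccos(1 − 2y/D) = 2.505 rad. Then A = (D²/8)(θ − sin θ) = 8.423 ft² and P = Dθ/2 = 7.439 ft.
Hydraulic radius R = A/P = 8.423/7.439 = 1.132 ft.
Manning's equation: Q = (1.486/n) A R^(2/3) S^(1/2) = (1.486/0.014) × 8.423 × 1.132^(2/3) × 0.00094^(1/2) = 29.8 ft³/s.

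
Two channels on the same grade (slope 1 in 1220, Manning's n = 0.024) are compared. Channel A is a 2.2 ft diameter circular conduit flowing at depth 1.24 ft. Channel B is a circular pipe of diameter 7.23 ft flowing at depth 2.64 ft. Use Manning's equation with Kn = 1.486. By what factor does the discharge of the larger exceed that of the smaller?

Channel A: For a circular section of diameter D = 2.2 ft at depth y = 1.24 ft, the central angle is θ = 2 arccos(1 − 2y/D) = 3.397 rad. Then A = (D²/8)(θ − sin θ) = 2.208 ft² and P = Dθ/2 = 3.737 ft. Hydraulic radius R = A/P = 2.208/3.737 = 0.5909 ft. Q_A = (1.486/0.024)·2.208·0.5909^(2/3)·√0.0008197 = 2.756 ft³/s.
Channel B: For a circular section of diameter D = 7.23 ft at depth y = 2.64 ft, the central angle is θ = 2 arccos(1 − 2y/D) = 2.595 rad. Then A = (D²/8)(θ − sin θ) = 13.56 ft² and P = Dθ/2 = 9.382 ft. Hydraulic radius R = A/P = 13.56/9.382 = 1.446 ft. Q_B = (1.486/0.024)·13.56·1.446^(2/3)·√0.0008197 = 30.74 ft³/s.
The larger discharge is 30.74 ft³/s and the smaller is 2.756 ft³/s; the ratio is 11.2.

11.2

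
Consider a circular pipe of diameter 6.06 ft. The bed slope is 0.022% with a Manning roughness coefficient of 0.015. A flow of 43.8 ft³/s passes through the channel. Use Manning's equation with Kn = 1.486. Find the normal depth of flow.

Manning's equation rearranged: A R^(2/3) = nQ / (1.486·√S) = 0.015 × 43.8 / (1.486 × √0.00022) = 29.81.
Try y = 3.16 ft: A R^(2/3) = 20.42 — too small.
Try y = 4.44 ft: A R^(2/3) = 33.74 — too large.
Try y = 4.04 ft: A R^(2/3) = 29.82 — ≈ 29.81.

y_n = 4.04 ft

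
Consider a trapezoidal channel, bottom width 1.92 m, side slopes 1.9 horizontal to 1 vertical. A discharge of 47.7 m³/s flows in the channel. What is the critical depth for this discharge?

y_c = 2.19 m

At critical depth, Q² T / (g A³) = 1, i.e. A³/T = Q²/g = 47.7²/9.81 = 231.9.
Trying y = 1.74 m: A³/T = 88.13 — low.
Trying y = 2.19 m: A³/T = 230.6 — close enough.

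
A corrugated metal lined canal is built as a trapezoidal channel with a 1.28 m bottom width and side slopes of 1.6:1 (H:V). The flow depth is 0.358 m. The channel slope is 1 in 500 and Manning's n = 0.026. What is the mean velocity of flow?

With bottom width b = 1.28 m and side slope z = 1.6: A = (b + zy)y = (1.28 + 1.6×0.358)×0.358 = 0.6633 m²; P = b + 2y√(1+z²) = 1.28 + 2×0.358×1.887 = 2.631 m.
Hydraulic radius R = A/P = 0.6633/2.631 = 0.2521 m.
From Manning's equation, V = (1/n) R^(2/3) S^(1/2) = (1/0.026) × 0.2521^(2/3) × 0.002^(1/2) = 0.686 m/s.

V = 0.686 m/s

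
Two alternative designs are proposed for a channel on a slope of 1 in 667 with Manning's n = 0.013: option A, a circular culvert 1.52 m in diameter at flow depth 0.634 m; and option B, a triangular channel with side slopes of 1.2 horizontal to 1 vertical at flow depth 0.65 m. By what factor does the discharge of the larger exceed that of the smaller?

1.72

Channel A: For a circular section of diameter D = 1.52 m at depth y = 0.634 m, the central angle is θ = 2 arccos(1 − 2y/D) = 2.808 rad. Then A = (D²/8)(θ − sin θ) = 0.7167 m² and P = Dθ/2 = 2.134 m. Hydraulic radius R = A/P = 0.7167/2.134 = 0.3358 m. Q_A = (1/0.013)·0.7167·0.3358^(2/3)·√0.001499 = 1.031 m³/s.
Channel B: For a triangular section with side slope z = 1.2: A = zy² = 1.2×0.65² = 0.507 m²; P = 2y√(1+z²) = 2×0.65×1.562 = 2.031 m. Hydraulic radius R = A/P = 0.507/2.031 = 0.2497 m. Q_B = (1/0.013)·0.507·0.2497^(2/3)·√0.001499 = 0.5988 m³/s.
The larger discharge is 1.031 m³/s and the smaller is 0.5988 m³/s; the ratio is 1.72.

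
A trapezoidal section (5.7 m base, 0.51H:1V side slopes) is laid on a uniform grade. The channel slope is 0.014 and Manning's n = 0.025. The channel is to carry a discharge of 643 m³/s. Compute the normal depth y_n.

y_n = 7 m

Manning's equation rearranged: A R^(2/3) = nQ / (1·√S) = 0.025 × 643 / (√0.014) = 135.9.
Try y = 8.87 m: A R^(2/3) = 210.7 — over.
Try y = 7 m: A R^(2/3) = 135.9 — ≈ 135.9.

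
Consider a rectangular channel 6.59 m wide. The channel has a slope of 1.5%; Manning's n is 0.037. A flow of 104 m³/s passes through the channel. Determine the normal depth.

Manning's equation rearranged: A R^(2/3) = nQ / (1·√S) = 0.037 × 104 / (√0.015) = 31.42.
At y = 4.16 m: A R^(2/3) = 41.14 — too large.
At y = 2.36 m: A R^(2/3) = 19.23 — too small.
At y = 3.39 m: A R^(2/3) = 31.46 — matches.

y_n = 3.39 m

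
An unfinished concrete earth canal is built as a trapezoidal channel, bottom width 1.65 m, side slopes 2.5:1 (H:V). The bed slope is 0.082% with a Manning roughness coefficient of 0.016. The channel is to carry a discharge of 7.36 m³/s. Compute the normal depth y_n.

y_n = 1.17 m

Manning's equation rearranged: A R^(2/3) = nQ / (1·√S) = 0.016 × 7.36 / (√0.00082) = 4.112.
Trying y = 1.46 m: A R^(2/3) = 6.743 — over.
Trying y = 1 m: A R^(2/3) = 2.919 — short.
Trying y = 1.17 m: A R^(2/3) = 4.112 — close enough.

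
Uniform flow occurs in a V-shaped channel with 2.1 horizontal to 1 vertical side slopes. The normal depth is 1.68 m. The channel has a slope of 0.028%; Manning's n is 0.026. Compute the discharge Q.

Q = 3.17 m³/s

For a triangular section with side slope z = 2.1: A = zy² = 2.1×1.68² = 5.927 m²; P = 2y√(1+z²) = 2×1.68×2.326 = 7.815 m.
Hydraulic radius R = A/P = 5.927/7.815 = 0.7584 m.
Manning's equation: Q = (1/n) A R^(2/3) S^(1/2) = (1/0.026) × 5.927 × 0.7584^(2/3) × 0.00028^(1/2) = 3.17 m³/s.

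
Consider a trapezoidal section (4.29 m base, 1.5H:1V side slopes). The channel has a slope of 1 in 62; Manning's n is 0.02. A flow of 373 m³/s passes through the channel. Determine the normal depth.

y_n = 3.69 m

Manning's equation rearranged: A R^(2/3) = nQ / (1·√S) = 0.02 × 373 / (√0.01613) = 58.74.
At y = 4.59 m: A R^(2/3) = 93.51 — high.
At y = 2.73 m: A R^(2/3) = 31.57 — low.
At y = 3.69 m: A R^(2/3) = 58.71 — ≈ 58.74.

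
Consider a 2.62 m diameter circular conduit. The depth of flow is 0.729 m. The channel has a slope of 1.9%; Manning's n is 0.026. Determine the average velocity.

V = 2.98 m/s

For a circular section of diameter D = 2.62 m at depth y = 0.729 m, the central angle is θ = 2 arccos(1 − 2y/D) = 2.223 rad. Then A = (D²/8)(θ − sin θ) = 1.225 m² and P = Dθ/2 = 2.912 m.
Hydraulic radius R = A/P = 1.225/2.912 = 0.4207 m.
From Manning's equation, V = (1/n) R^(2/3) S^(1/2) = (1/0.026) × 0.4207^(2/3) × 0.019^(1/2) = 2.98 m/s.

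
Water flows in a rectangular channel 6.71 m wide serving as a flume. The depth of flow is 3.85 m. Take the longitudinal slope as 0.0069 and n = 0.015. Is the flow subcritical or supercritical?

supercritical

Flow area A = b·y = 6.71 × 3.85 = 25.83 m². Wetted perimeter P = b + 2y = 6.71 + 2×3.85 = 14.41 m.
Hydraulic radius R = A/P = 25.83/14.41 = 1.793 m.
V = (1/n) R^(2/3) √S = (1/0.015) × 1.793^(2/3) × √0.0069 = 8.172 m/s. Hydraulic depth D_h = A/T = 25.83/6.71 = 3.85 m.
Froude number Fr = V/√(g·D_h) = 8.172/√(9.81×3.85) = 1.33, which is greater than 1, so the flow is supercritical.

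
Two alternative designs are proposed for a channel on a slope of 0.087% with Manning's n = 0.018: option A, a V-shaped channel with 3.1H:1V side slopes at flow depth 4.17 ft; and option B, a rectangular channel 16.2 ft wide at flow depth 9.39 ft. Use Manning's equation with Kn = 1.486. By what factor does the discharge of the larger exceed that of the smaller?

Channel A: For a triangular section with side slope z = 3.1: A = zy² = 3.1×4.17² = 53.91 ft²; P = 2y√(1+z²) = 2×4.17×3.257 = 27.17 ft. Hydraulic radius R = A/P = 53.91/27.17 = 1.984 ft. Q_A = (1.486/0.018)·53.91·1.984^(2/3)·√0.00087 = 207.3 ft³/s.
Channel B: Flow area A = b·y = 16.2 × 9.39 = 152.1 ft². Wetted perimeter P = b + 2y = 16.2 + 2×9.39 = 34.98 ft. Hydraulic radius R = A/P = 152.1/34.98 = 4.349 ft. Q_B = (1.486/0.018)·152.1·4.349^(2/3)·√0.00087 = 986.9 ft³/s.
The larger discharge is 986.9 ft³/s and the smaller is 207.3 ft³/s; the ratio is 4.76.

4.76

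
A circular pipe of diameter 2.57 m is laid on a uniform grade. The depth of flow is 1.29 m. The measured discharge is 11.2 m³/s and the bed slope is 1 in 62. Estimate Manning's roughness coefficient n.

For a circular section of diameter D = 2.57 m at depth y = 1.29 m, the central angle is θ = 2 arccos(1 − 2y/D) = 3.149 rad. Then A = (D²/8)(θ − sin θ) = 2.607 m² and P = Dθ/2 = 4.047 m.
Hydraulic radius R = A/P = 2.607/4.047 = 0.6441 m.
Rearranging Manning's equation: n = (1/Q) A R^(2/3) S^(1/2) = (1/11.2) × 2.607 × 0.6441^(2/3) × √0.01613 = 0.022.

n = 0.022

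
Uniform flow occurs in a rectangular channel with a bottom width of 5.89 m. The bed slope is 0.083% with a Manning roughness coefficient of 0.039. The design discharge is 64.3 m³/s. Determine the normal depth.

y_n = 8.73 m

Manning's equation rearranged: A R^(2/3) = nQ / (1·√S) = 0.039 × 64.3 / (√0.00083) = 87.04.
Trying y = 9.7 m: A R^(2/3) = 98.37 — too large.
Trying y = 6.4 m: A R^(2/3) = 60.18 — too small.
Trying y = 8.73 m: A R^(2/3) = 87.03 — ≈ 87.04.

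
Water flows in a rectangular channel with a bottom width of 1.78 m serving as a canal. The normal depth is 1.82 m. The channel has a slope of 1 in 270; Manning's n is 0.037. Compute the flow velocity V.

V = 1.17 m/s

Flow area A = b·y = 1.78 × 1.82 = 3.24 m². Wetted perimeter P = b + 2y = 1.78 + 2×1.82 = 5.42 m.
Hydraulic radius R = A/P = 3.24/5.42 = 0.5977 m.
From Manning's equation, V = (1/n) R^(2/3) S^(1/2) = (1/0.037) × 0.5977^(2/3) × 0.003704^(1/2) = 1.17 m/s.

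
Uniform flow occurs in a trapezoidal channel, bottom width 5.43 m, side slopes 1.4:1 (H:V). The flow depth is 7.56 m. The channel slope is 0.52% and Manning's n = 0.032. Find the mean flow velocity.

V = 5.54 m/s

With bottom width b = 5.43 m and side slope z = 1.4: A = (b + zy)y = (5.43 + 1.4×7.56)×7.56 = 121.1 m²; P = b + 2y√(1+z²) = 5.43 + 2×7.56×1.72 = 31.44 m.
Hydraulic radius R = A/P = 121.1/31.44 = 3.85 m.
From Manning's equation, V = (1/n) R^(2/3) S^(1/2) = (1/0.032) × 3.85^(2/3) × 0.0052^(1/2) = 5.54 m/s.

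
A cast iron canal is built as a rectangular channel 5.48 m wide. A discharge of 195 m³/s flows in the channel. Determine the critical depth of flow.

For a rectangular channel, critical depth y_c = (q²/g)^(1/3) where q = Q/b = 195/5.48 = 35.58 m²/s.
So y_c = (35.58²/9.81)^(1/3) = 5.05 m.

y_c = 5.05 m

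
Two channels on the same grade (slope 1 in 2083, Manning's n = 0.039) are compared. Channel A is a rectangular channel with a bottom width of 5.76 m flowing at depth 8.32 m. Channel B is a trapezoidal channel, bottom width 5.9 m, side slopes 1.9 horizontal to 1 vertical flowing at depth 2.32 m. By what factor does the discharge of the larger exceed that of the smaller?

2.53

Channel A: Flow area A = b·y = 5.76 × 8.32 = 47.92 m². Wetted perimeter P = b + 2y = 5.76 + 2×8.32 = 22.4 m. Hydraulic radius R = A/P = 47.92/22.4 = 2.139 m. Q_A = (1/0.039)·47.92·2.139^(2/3)·√0.0004801 = 44.7 m³/s.
Channel B: With bottom width b = 5.9 m and side slope z = 1.9: A = (b + zy)y = (5.9 + 1.9×2.32)×2.32 = 23.91 m²; P = b + 2y√(1+z²) = 5.9 + 2×2.32×2.147 = 15.86 m. Hydraulic radius R = A/P = 23.91/15.86 = 1.508 m. Q_B = (1/0.039)·23.91·1.508^(2/3)·√0.0004801 = 17.66 m³/s.
The larger discharge is 44.7 m³/s and the smaller is 17.66 m³/s; the ratio is 2.53.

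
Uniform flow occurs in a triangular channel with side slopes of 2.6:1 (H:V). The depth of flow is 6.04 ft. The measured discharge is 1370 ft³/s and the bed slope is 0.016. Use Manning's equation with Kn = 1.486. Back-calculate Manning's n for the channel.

For a triangular section with side slope z = 2.6: A = zy² = 2.6×6.04² = 94.85 ft²; P = 2y√(1+z²) = 2×6.04×2.786 = 33.65 ft.
Hydraulic radius R = A/P = 94.85/33.65 = 2.819 ft.
Rearranging Manning's equation: n = (1.486/Q) A R^(2/3) S^(1/2) = (1.486/1370) × 94.85 × 2.819^(2/3) × √0.016 = 0.026.

n = 0.026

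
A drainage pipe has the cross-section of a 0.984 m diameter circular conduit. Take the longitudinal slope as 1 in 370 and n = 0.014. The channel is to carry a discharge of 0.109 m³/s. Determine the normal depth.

y_n = 0.208 m

Manning's equation rearranged: A R^(2/3) = nQ / (1·√S) = 0.014 × 0.109 / (√0.002703) = 0.02935.
Try y = 0.178 m: A R^(2/3) = 0.02132 — too small.
Try y = 0.208 m: A R^(2/3) = 0.02924 — matches.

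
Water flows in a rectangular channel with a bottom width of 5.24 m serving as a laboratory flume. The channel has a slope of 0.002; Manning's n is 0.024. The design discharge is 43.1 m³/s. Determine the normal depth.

y_n = 3.4 m

Manning's equation rearranged: A R^(2/3) = nQ / (1·√S) = 0.024 × 43.1 / (√0.002) = 23.13.
Trying y = 2.61 m: A R^(2/3) = 16.35 — too small.
Trying y = 3.68 m: A R^(2/3) = 25.61 — too large.
Trying y = 3.4 m: A R^(2/3) = 23.13 — matches.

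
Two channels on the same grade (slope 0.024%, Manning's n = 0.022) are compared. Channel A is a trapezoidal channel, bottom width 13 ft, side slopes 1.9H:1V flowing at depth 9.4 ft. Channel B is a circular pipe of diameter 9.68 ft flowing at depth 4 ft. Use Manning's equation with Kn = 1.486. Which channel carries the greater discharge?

channel A

Channel A: With bottom width b = 13 ft and side slope z = 1.9: A = (b + zy)y = (13 + 1.9×9.4)×9.4 = 290.1 ft²; P = b + 2y√(1+z²) = 13 + 2×9.4×2.147 = 53.37 ft. Hydraulic radius R = A/P = 290.1/53.37 = 5.436 ft. Q_A = (1.486/0.022)·290.1·5.436^(2/3)·√0.00024 = 938.4 ft³/s.
Channel B: For a circular section of diameter D = 9.68 ft at depth y = 4 ft, the central angle is θ = 2 arccos(1 − 2y/D) = 2.793 rad. Then A = (D²/8)(θ − sin θ) = 28.71 ft² and P = Dθ/2 = 13.52 ft. Hydraulic radius R = A/P = 28.71/13.52 = 2.124 ft. Q_B = (1.486/0.022)·28.71·2.124^(2/3)·√0.00024 = 49.63 ft³/s.
Q_A = 938.4 ft³/s vs Q_B = 49.63 ft³/s, so channel A carries more.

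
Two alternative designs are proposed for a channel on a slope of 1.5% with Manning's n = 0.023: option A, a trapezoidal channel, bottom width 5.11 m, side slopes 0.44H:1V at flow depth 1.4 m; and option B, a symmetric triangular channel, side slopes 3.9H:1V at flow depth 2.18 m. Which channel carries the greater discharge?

channel B

Channel A: With bottom width b = 5.11 m and side slope z = 0.44: A = (b + zy)y = (5.11 + 0.44×1.4)×1.4 = 8.016 m²; P = b + 2y√(1+z²) = 5.11 + 2×1.4×1.093 = 8.169 m. Hydraulic radius R = A/P = 8.016/8.169 = 0.9813 m. Q_A = (1/0.023)·8.016·0.9813^(2/3)·√0.015 = 42.15 m³/s.
Channel B: For a triangular section with side slope z = 3.9: A = zy² = 3.9×2.18² = 18.53 m²; P = 2y√(1+z²) = 2×2.18×4.026 = 17.55 m. Hydraulic radius R = A/P = 18.53/17.55 = 1.056 m. Q_B = (1/0.023)·18.53·1.056^(2/3)·√0.015 = 102.3 m³/s.
Q_A = 42.15 m³/s vs Q_B = 102.3 m³/s, so channel B carries more.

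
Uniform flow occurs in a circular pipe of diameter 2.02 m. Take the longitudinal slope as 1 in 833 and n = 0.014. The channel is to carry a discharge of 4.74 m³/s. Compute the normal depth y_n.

Manning's equation rearranged: A R^(2/3) = nQ / (1·√S) = 0.014 × 4.74 / (√0.0012) = 1.915.
At y = 1.28 m: A R^(2/3) = 1.482 — low.
At y = 1.56 m: A R^(2/3) = 1.915 — close enough.

y_n = 1.56 m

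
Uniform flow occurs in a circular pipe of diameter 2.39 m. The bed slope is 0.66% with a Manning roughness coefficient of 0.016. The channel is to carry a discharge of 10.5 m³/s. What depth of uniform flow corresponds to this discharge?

Manning's equation rearranged: A R^(2/3) = nQ / (1·√S) = 0.016 × 10.5 / (√0.0066) = 2.068.
Try y = 1.61 m: A R^(2/3) = 2.531 — high.
Try y = 1.09 m: A R^(2/3) = 1.357 — low.
Try y = 1.4 m: A R^(2/3) = 2.06 — ≈ 2.068.

y_n = 1.4 m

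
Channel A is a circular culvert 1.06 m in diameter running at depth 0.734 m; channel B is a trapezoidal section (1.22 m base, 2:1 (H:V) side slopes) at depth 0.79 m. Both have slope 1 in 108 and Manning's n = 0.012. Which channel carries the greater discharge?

channel B

Channel A: For a circular section of diameter D = 1.06 m at depth y = 0.734 m, the central angle is θ = 2 arccos(1 − 2y/D) = 3.932 rad. Then A = (D²/8)(θ − sin θ) = 0.652 m² and P = Dθ/2 = 2.084 m. Hydraulic radius R = A/P = 0.652/2.084 = 0.3129 m. Q_A = (1/0.012)·0.652·0.3129^(2/3)·√0.009259 = 2.41 m³/s.
Channel B: With bottom width b = 1.22 m and side slope z = 2: A = (b + zy)y = (1.22 + 2×0.79)×0.79 = 2.212 m²; P = b + 2y√(1+z²) = 1.22 + 2×0.79×2.236 = 4.753 m. Hydraulic radius R = A/P = 2.212/4.753 = 0.4654 m. Q_B = (1/0.012)·2.212·0.4654^(2/3)·√0.009259 = 10.65 m³/s.
Q_A = 2.41 m³/s vs Q_B = 10.65 m³/s, so channel B carries more.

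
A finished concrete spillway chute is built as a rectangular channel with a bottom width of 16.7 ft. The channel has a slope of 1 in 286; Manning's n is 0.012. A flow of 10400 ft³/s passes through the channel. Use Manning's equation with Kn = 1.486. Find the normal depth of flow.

Manning's equation rearranged: A R^(2/3) = nQ / (1.486·√S) = 0.012 × 10400 / (1.486 × √0.003497) = 1420.
Trying y = 29.1 ft: A R^(2/3) = 1691 — too large.
Trying y = 25 ft: A R^(2/3) = 1418 — matches.

y_n = 25 ft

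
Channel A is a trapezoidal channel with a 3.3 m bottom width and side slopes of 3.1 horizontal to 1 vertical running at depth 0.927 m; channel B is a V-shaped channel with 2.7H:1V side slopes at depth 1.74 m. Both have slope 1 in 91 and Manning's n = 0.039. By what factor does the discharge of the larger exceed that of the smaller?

1.73

Channel A: With bottom width b = 3.3 m and side slope z = 3.1: A = (b + zy)y = (3.3 + 3.1×0.927)×0.927 = 5.723 m²; P = b + 2y√(1+z²) = 3.3 + 2×0.927×3.257 = 9.339 m. Hydraulic radius R = A/P = 5.723/9.339 = 0.6128 m. Q_A = (1/0.039)·5.723·0.6128^(2/3)·√0.01099 = 11.1 m³/s.
Channel B: For a triangular section with side slope z = 2.7: A = zy² = 2.7×1.74² = 8.175 m²; P = 2y√(1+z²) = 2×1.74×2.879 = 10.02 m. Hydraulic radius R = A/P = 8.175/10.02 = 0.8158 m. Q_B = (1/0.039)·8.175·0.8158^(2/3)·√0.01099 = 19.18 m³/s.
The larger discharge is 19.18 m³/s and the smaller is 11.1 m³/s; the ratio is 1.73.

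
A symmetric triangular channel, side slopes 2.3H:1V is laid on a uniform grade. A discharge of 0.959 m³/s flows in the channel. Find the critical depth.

y_c = 0.513 m

At critical depth, Q² T / (g A³) = 1, i.e. A³/T = Q²/g = 0.959²/9.81 = 0.09375.
Try y = 0.595 m: A³/T = 0.1972 — high.
Try y = 0.361 m: A³/T = 0.01622 — low.
Try y = 0.513 m: A³/T = 0.09398 — close enough.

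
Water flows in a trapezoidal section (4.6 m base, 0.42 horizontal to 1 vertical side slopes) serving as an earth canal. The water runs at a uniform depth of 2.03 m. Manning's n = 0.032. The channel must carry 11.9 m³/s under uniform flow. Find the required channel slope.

S = 0.000899

With bottom width b = 4.6 m and side slope z = 0.42: A = (b + zy)y = (4.6 + 0.42×2.03)×2.03 = 11.07 m²; P = b + 2y√(1+z²) = 4.6 + 2×2.03×1.085 = 9.004 m.
Hydraulic radius R = A/P = 11.07/9.004 = 1.229 m.
From Manning's equation, S = [nQ / (1 A R^(2/3))]² = [0.032 × 11.9 / (1 × 11.07 × 1.229^(2/3))]² = 0.000899.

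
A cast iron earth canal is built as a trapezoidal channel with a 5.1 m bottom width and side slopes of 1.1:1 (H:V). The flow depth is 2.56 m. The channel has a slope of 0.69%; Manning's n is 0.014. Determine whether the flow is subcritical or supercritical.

With bottom width b = 5.1 m and side slope z = 1.1: A = (b + zy)y = (5.1 + 1.1×2.56)×2.56 = 20.26 m²; P = b + 2y√(1+z²) = 5.1 + 2×2.56×1.487 = 12.71 m.
Hydraulic radius R = A/P = 20.26/12.71 = 1.594 m.
V = (1/n) R^(2/3) √S = (1/0.014) × 1.594^(2/3) × √0.0069 = 8.097 m/s. Hydraulic depth D_h = A/T = 20.26/10.73 = 1.888 m.
Froude number Fr = V/√(g·D_h) = 8.097/√(9.81×1.888) = 1.88, which is greater than 1, so the flow is supercritical.

supercritical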